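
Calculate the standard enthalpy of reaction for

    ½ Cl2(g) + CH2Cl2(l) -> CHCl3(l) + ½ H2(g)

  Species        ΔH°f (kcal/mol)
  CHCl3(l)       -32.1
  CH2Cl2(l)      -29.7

ΔH°rxn = -2.4 kcal/mol

ΔH°rxn = Σ nΔHf°(products) − Σ nΔHf°(reactants).
Products: 1·(-32.1) + 1/2·(+0.0) = -32.1
Reactants: 1/2·(+0.0) + 1·(-29.7) = -29.7
ΔH°rxn = (-32.1) − (-29.7) = -2.4 kcal/mol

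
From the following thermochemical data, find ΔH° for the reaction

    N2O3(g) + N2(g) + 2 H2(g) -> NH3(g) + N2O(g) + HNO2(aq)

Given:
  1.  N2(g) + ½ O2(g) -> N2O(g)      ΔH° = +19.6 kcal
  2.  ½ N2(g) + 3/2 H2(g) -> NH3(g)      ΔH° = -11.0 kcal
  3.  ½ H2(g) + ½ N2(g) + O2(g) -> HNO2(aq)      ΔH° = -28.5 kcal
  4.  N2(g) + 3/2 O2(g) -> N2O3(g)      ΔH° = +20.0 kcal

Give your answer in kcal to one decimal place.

eq. 1 as written: +19.6 kcal
eq. 2 as written: -11.0 kcal
eq. 3 as written: -28.5 kcal
eq. 4 reversed: -20.0 kcal
ΔH° = (+19.6) + (-11.0) + (-28.5) + (-20.0) = -39.9 kcal

ΔH° = -39.9 kcal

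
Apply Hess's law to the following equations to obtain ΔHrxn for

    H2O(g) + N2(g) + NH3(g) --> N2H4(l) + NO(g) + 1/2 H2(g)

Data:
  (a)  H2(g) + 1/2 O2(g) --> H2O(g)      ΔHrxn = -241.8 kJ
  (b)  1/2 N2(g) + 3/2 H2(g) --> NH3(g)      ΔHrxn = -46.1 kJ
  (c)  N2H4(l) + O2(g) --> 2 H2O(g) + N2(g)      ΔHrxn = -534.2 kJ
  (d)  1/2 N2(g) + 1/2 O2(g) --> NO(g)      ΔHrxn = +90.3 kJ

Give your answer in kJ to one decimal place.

ΔHrxn = 428.8 kJ

(a) as written: -241.8 kJ
(b) reversed: +46.1 kJ
(c) reversed: +534.2 kJ
(d) as written: +90.3 kJ
By Hess's law, ΔHrxn = (-241.8) + (+46.1) + (+534.2) + (+90.3) = 428.8 kJ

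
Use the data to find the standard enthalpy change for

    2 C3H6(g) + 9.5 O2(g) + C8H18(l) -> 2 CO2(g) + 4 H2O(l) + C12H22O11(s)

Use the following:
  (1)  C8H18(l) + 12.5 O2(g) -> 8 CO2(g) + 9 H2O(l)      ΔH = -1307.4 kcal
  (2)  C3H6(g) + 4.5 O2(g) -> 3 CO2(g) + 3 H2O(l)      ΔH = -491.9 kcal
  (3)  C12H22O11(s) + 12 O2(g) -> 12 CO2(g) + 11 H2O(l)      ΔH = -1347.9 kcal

ΔH = -943.3 kcal

(1) as written: -1307.4 kcal
(2) × 2: (2)·(-491.9) = -983.8 kcal
(3) reversed: +1347.9 kcal
By Hess's law, ΔH = (1)·(-1307.4) + (2)·(-491.9) + (-1)·(-1347.9) = -943.3 kcal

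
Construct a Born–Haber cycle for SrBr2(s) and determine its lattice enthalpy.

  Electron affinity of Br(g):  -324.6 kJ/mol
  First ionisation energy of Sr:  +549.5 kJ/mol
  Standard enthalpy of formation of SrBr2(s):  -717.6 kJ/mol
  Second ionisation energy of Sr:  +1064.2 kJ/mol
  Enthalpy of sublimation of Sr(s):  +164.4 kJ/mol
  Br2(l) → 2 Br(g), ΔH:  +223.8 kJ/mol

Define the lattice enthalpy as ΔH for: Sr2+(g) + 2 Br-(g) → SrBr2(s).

ΔHf° = 1·ΔHsub + 1·(ΣIE) + 1·D(Br2) + 2·EA + U
-717.6 = 1·(+164.4) + 1·(+1613.7) + 1·(+223.8) + 2·(-324.6) + U
U = -717.6 − (+1352.7) = -2070.3 kJ/mol

U = -2070.3 kJ/mol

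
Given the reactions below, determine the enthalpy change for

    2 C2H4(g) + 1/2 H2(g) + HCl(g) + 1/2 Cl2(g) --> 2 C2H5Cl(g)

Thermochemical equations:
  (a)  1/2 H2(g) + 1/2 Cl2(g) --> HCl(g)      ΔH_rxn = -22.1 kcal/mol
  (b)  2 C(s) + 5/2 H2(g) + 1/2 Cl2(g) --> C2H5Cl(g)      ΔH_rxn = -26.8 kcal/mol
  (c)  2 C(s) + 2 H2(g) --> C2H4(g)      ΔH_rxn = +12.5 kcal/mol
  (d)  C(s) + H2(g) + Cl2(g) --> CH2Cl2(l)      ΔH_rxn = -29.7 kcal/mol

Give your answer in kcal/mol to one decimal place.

ΔH_rxn = -56.5 kcal/mol

(a) reversed: +22.1 kcal/mol
(b) × 2: (2)·(-26.8) = -53.6 kcal/mol
(c) reversed and × 2: (-2)·(+12.5) = -25.0 kcal/mol
(d): not needed.
Combining the equations, ΔH_rxn = (-1)·(-22.1) + (2)·(-26.8) + (-2)·(+12.5) = -56.5 kcal/mol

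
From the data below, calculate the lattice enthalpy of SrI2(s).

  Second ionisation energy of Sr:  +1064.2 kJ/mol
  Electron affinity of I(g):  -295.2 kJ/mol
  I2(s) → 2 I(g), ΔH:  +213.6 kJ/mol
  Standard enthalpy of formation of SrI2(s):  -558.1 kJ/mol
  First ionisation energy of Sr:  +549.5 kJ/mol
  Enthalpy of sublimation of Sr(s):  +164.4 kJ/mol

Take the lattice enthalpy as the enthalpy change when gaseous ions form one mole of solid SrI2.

U = -1959.4 kJ/mol

ΔHf° = 1·ΔHsub + 1·(ΣIE) + 1·D(I2) + 2·EA + U
-558.1 = 1·(+164.4) + 1·(+1613.7) + 1·(+213.6) + 2·(-295.2) + U
U = -558.1 − (+1401.3) = -1959.4 kJ/mol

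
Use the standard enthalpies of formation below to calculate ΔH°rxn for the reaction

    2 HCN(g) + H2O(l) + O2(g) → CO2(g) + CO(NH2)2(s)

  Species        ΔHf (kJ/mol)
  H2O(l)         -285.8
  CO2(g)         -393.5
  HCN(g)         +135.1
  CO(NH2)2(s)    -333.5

Products: 1·(-393.5) + 1·(-333.5) = -727.0
Reactants: 2·(+135.1) + 1·(-285.8) + 1·(+0.0) = -15.6
ΔH°rxn = (-727.0) − (-15.6) = -711.4 kJ/mol

ΔH°rxn = -711.4 kJ/mol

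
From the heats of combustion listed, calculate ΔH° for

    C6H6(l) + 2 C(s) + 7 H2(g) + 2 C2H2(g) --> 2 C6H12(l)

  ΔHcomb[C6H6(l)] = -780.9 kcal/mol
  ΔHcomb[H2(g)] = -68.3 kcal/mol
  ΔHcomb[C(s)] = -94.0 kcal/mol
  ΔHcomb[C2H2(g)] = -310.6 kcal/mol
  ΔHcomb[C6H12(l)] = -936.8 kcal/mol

ΔH° = -194.6 kcal/mol

Using ΔH = Σ nΔHc°(reactants) − Σ nΔHc°(products):
= [1·(-780.9) + 2·(-94.0) + 7·(-68.3) + 2·(-310.6)] − [2·(-936.8)]
= -194.6 kcal/mol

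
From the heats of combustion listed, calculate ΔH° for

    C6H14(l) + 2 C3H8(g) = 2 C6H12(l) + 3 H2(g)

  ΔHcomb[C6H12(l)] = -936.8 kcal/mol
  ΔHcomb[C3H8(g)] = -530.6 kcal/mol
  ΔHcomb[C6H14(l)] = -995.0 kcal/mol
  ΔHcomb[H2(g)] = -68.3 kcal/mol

Using ΔH = Σ nΔHc°(reactants) − Σ nΔHc°(products):
= [1·(-995.0) + 2·(-530.6)] − [2·(-936.8) + 3·(-68.3)]
= 22.3 kcal/mol

ΔH° = 22.3 kcal/mol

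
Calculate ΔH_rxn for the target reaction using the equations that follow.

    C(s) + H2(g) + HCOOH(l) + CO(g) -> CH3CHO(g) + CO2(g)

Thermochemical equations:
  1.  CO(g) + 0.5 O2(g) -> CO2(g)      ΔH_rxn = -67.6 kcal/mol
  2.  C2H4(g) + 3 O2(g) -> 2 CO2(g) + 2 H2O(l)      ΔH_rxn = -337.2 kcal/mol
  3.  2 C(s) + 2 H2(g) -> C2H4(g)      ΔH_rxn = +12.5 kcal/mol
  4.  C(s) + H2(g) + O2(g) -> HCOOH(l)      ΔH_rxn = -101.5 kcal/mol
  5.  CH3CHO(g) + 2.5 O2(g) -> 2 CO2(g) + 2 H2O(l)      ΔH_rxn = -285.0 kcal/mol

ΔH_rxn = -5.8 kcal/mol

eq. 1 as written (CO(g) already on the reactant side): -67.6 kcal/mol
eq. 2 as written: -337.2 kcal/mol
eq. 3 as written: +12.5 kcal/mol
eq. 4 reversed (reverse to put HCOOH(l) on the reactant side): +101.5 kcal/mol
eq. 5 reversed (reverse to put CH3CHO(g) on the product side): +285.0 kcal/mol
By Hess's law, ΔH_rxn = (-67.6) + (-337.2) + (+12.5) + (+101.5) + (+285.0) = -5.8 kcal/mol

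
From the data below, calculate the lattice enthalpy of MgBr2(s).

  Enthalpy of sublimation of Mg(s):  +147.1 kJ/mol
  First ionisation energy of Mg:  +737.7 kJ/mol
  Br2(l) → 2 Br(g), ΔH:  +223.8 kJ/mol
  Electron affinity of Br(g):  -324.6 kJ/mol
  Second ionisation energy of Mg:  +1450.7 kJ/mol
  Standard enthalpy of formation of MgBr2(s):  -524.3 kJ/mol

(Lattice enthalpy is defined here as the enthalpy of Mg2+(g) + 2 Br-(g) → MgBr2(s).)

ΔHf° = 1·ΔHsub + 1·(ΣIE) + 1·D(Br2) + 2·EA + U
-524.3 = 1·(+147.1) + 1·(+2188.4) + 1·(+223.8) + 2·(-324.6) + U
U = -524.3 − (+1910.1) = -2434.4 kJ/mol

U = -2434.4 kJ/mol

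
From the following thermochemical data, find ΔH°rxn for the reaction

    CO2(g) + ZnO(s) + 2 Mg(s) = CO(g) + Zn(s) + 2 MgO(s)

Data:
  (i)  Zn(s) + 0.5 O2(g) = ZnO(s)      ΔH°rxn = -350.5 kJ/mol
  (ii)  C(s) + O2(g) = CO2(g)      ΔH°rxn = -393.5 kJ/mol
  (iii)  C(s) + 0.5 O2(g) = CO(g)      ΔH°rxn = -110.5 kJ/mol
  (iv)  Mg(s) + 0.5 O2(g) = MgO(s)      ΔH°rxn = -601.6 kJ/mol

(i) reversed: +350.5 kJ/mol
(ii) reversed: +393.5 kJ/mol
(iii) as written: -110.5 kJ/mol
(iv) × 2: (2)·(-601.6) = -1203.2 kJ/mol
By Hess's law, ΔH°rxn = (+350.5) + (+393.5) + (-110.5) + (-1203.2) = -569.7 kJ/mol

ΔH°rxn = -569.7 kJ/mol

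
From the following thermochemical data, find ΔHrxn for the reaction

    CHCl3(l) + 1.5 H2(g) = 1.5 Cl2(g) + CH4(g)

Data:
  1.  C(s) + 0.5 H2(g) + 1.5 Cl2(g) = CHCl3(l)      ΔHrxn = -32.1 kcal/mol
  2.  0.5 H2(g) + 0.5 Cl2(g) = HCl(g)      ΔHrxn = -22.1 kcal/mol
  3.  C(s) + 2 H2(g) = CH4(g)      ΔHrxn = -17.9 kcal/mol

eq. 1 reversed (reverse to put CHCl3(l) on the reactant side): +32.1 kcal/mol
eq. 2: not needed (HCl(g) appears nowhere else).
eq. 3 as written (CH4(g) already on the product side): -17.9 kcal/mol
Since enthalpy is a state function, ΔHrxn = (+32.1) + (-17.9) = 14.2 kcal/mol

ΔHrxn = 14.2 kcal/mol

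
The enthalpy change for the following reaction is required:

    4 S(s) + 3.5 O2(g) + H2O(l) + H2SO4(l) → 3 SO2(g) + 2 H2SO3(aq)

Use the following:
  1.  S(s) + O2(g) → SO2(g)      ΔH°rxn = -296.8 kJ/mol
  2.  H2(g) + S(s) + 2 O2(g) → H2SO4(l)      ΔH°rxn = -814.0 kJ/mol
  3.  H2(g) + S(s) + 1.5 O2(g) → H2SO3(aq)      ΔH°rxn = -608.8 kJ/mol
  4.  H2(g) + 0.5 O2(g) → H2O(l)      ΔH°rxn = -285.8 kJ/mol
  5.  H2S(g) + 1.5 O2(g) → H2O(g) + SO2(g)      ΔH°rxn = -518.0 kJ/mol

ΔH°rxn = -1008.2 kJ/mol

eq. 1 × 3: (3)·(-296.8) = -890.4 kJ/mol
eq. 2 reversed (H2SO4(l) must end up as a reactant): +814.0 kJ/mol
eq. 3 × 2 (scale by 2 for the 2 H2SO3(aq)): (2)·(-608.8) = -1217.6 kJ/mol
eq. 4 reversed (H2O(l) must end up as a reactant): +285.8 kJ/mol
eq. 5: not needed (H2O(g) appears nowhere else).
ΔH°rxn = (3)·(-296.8) + (-1)·(-814.0) + (2)·(-608.8) + (-1)·(-285.8) = -1008.2 kJ/mol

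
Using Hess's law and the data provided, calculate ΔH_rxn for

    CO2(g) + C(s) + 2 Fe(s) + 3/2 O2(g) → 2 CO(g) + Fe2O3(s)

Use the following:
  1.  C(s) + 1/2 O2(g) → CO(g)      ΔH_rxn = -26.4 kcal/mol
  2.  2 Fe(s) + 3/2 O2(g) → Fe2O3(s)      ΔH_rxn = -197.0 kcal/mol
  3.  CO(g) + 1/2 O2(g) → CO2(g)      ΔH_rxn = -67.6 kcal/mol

ΔH_rxn = -155.8 kcal/mol

eq. 1 as written (C(s) already on the reactant side): -26.4 kcal/mol
eq. 2 as written (Fe2O3(s) already on the product side): -197.0 kcal/mol
eq. 3 reversed (CO2(g) must end up as a reactant): +67.6 kcal/mol
By Hess's law, ΔH_rxn = (-26.4) + (-197.0) + (+67.6) = -155.8 kcal/mol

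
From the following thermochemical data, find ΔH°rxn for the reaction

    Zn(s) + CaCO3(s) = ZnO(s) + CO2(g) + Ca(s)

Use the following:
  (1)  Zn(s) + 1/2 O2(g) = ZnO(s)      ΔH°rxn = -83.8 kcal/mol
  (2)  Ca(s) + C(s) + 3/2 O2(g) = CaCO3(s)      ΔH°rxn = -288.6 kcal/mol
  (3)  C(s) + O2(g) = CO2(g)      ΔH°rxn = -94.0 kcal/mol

ΔH°rxn = 110.8 kcal/mol

(1) as written: -83.8 kcal/mol
(2) reversed: +288.6 kcal/mol
(3) as written: -94.0 kcal/mol
By Hess's law, ΔH°rxn = (-83.8) + (+288.6) + (-94.0) = 110.8 kcal/mol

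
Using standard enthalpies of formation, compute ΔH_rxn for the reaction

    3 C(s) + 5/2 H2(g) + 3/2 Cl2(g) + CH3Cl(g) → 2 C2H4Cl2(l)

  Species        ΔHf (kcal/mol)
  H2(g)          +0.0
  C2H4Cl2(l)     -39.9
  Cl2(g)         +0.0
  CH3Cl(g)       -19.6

ΔH°rxn = Σ nΔHf°(products) − Σ nΔHf°(reactants).
Products: 2·(-39.9) = -79.8
Reactants: 3·(+0.0) + 5/2·(+0.0) + 3/2·(+0.0) + 1·(-19.6) = -19.6
ΔH_rxn = (-79.8) − (-19.6) = -60.2 kcal/mol

ΔH_rxn = -60.2 kcal/mol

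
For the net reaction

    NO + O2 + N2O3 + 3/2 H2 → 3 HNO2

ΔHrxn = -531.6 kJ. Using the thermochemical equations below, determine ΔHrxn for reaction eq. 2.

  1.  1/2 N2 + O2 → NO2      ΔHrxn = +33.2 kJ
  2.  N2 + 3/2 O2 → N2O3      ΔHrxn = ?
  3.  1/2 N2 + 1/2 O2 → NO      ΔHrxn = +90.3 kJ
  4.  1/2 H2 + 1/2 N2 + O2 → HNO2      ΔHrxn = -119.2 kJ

ΔHrxn = 83.7 kJ

eq. 1: not needed.
eq. 2 reversed: contributes −x
eq. 3 reversed: -90.3 kJ
eq. 4 × 3: (3)·(-119.2) = -357.6 kJ
-531.6 = (-90.3) + (-357.6) − x
x = (-531.6 − (-447.9)) / (-1) = 83.7 kJ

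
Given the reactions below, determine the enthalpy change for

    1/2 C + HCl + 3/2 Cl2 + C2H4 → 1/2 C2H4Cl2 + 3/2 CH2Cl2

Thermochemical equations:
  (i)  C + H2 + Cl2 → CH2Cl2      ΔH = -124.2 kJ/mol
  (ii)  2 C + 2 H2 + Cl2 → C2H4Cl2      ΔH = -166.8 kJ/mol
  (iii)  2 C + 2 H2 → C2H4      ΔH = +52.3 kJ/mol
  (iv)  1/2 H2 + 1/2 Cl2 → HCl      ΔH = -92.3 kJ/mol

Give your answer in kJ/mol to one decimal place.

(i) × 3/2 (scale by 3/2 for the 3/2 CH2Cl2): (3/2)·(-124.2) = -186.3 kJ/mol
(ii) × 1/2 (×1/2 to match 1/2 C2H4Cl2 in the target): (1/2)·(-166.8) = -83.4 kJ/mol
(iii) reversed (reverse to put C2H4 on the reactant side): -52.3 kJ/mol
(iv) reversed (HCl must end up as a reactant): +92.3 kJ/mol
ΔH = (3/2)·(-124.2) + (1/2)·(-166.8) + (-1)·(+52.3) + (-1)·(-92.3) = -229.7 kJ/mol

ΔH = -229.7 kJ/mol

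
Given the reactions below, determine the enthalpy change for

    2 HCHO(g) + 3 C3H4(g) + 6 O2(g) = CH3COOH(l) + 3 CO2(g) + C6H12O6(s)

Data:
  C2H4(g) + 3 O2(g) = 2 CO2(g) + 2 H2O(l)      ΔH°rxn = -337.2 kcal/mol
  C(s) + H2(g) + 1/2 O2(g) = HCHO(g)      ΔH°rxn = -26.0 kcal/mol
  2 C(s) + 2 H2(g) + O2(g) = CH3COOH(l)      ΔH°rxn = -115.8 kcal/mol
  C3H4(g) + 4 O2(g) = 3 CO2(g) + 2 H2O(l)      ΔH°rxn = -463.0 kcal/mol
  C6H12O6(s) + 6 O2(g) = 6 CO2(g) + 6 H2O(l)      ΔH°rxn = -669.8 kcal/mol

ΔH°rxn = -783.0 kcal/mol

equation 1: not needed.
equation 2 reversed and × 2: (-2)·(-26.0) = +52.0 kcal/mol
equation 3 as written: -115.8 kcal/mol
equation 4 × 3: (3)·(-463.0) = -1389.0 kcal/mol
equation 5 reversed: +669.8 kcal/mol
ΔH°rxn = (-2)·(-26.0) + (1)·(-115.8) + (3)·(-463.0) + (-1)·(-669.8) = -783.0 kcal/mol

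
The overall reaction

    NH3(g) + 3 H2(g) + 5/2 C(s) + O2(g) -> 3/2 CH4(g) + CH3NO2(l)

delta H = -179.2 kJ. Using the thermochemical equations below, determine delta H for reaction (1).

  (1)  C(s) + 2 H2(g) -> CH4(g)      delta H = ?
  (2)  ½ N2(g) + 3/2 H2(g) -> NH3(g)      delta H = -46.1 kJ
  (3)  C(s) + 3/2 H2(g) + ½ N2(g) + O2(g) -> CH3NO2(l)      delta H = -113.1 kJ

delta H = -74.8 kJ

(1) × 3/2 (×3/2 to match 3/2 CH4(g) in the target): contributes 3/2·x
(2) reversed (reverse to put NH3(g) on the reactant side): +46.1 kJ
(3) as written (CH3NO2(l) already on the product side): -113.1 kJ
-179.2 = (+46.1) + (-113.1) + 3/2·x
x = (-179.2 − (-67.0)) / (3/2) = -74.8 kJ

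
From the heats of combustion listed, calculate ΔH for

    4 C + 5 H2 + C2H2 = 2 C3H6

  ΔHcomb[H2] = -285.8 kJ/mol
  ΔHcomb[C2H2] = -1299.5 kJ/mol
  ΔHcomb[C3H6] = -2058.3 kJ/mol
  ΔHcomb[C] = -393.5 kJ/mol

ΔH = -185.9 kJ/mol

Using ΔH = Σ nΔHc°(reactants) − Σ nΔHc°(products):
= [4·(-393.5) + 5·(-285.8) + 1·(-1299.5)] − [2·(-2058.3)]
= -185.9 kJ/mol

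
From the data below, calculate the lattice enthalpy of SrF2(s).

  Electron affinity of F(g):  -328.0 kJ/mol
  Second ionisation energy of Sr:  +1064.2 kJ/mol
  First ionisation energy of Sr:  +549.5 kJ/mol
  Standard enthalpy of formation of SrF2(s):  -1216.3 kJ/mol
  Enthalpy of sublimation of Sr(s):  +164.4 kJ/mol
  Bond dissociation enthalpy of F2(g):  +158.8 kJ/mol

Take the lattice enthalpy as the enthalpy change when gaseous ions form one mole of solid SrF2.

ΔHf° = 1·ΔHsub + 1·(ΣIE) + 1·D(F2) + 2·EA + U
-1216.3 = 1·(+164.4) + 1·(+1613.7) + 1·(+158.8) + 2·(-328.0) + U
U = -1216.3 − (+1280.9) = -2497.2 kJ/mol

U = -2497.2 kJ/mol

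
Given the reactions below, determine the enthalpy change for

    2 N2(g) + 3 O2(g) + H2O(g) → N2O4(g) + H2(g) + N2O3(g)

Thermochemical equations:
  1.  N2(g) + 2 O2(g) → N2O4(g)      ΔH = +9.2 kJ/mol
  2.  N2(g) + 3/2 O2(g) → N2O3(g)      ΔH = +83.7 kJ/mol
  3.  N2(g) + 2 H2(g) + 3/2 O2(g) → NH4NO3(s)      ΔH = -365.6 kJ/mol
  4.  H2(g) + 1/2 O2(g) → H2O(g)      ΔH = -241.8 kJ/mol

eq. 1 as written: +9.2 kJ/mol
eq. 2 as written: +83.7 kJ/mol
eq. 3: not needed.
eq. 4 reversed: +241.8 kJ/mol
ΔH = (+9.2) + (+83.7) + (+241.8) = 334.7 kJ/mol

ΔH = 334.7 kJ/mol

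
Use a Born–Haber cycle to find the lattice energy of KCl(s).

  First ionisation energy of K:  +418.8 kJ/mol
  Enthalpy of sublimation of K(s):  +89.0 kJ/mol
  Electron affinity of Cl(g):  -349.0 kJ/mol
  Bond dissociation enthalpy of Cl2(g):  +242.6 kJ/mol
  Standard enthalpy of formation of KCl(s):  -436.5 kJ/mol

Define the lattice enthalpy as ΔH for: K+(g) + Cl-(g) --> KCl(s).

ΔHf° = 1·ΔHsub + 1·(ΣIE) + 1/2·D(Cl2) + 1·EA + U
-436.5 = 1·(+89.0) + 1·(+418.8) + 1/2·(+242.6) + 1·(-349.0) + U
U = -436.5 − (+280.1) = -716.6 kJ/mol

U = -716.6 kJ/mol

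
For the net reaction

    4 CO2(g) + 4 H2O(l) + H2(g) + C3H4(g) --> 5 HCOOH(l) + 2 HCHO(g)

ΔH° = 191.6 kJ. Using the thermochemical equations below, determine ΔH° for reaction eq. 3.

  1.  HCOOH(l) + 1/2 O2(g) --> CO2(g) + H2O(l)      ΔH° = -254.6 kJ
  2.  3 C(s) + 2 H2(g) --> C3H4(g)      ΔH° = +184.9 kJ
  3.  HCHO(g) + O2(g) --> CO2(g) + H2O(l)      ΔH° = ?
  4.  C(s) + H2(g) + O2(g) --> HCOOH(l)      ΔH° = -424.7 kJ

eq. 1 reversed and × 2: (-2)·(-254.6) = +509.2 kJ
eq. 2 reversed: -184.9 kJ
eq. 3 reversed and × 2: contributes −2·x
eq. 4 × 3: (3)·(-424.7) = -1274.1 kJ
+191.6 = (+509.2) + (-184.9) + (-1274.1) − 2·x
x = (+191.6 − (-949.8)) / (-2) = -570.7 kJ

ΔH° = -570.7 kJ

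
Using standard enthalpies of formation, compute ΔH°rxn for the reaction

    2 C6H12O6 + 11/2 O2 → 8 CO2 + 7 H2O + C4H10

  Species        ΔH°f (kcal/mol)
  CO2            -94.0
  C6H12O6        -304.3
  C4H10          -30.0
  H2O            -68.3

Products: 8·(-94.0) + 7·(-68.3) + 1·(-30.0) = -1260.1
Reactants: 2·(-304.3) + 11/2·(+0.0) = -608.6
ΔH°rxn = (-1260.1) − (-608.6) = -651.5 kcal/mol

ΔH°rxn = -651.5 kcal/mol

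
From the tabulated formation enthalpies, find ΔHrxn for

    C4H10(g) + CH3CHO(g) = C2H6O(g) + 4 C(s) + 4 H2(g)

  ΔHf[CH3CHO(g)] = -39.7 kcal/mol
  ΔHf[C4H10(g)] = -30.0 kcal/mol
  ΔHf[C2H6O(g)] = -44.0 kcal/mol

ΔH°rxn = Σ nΔHf°(products) − Σ nΔHf°(reactants).
Products: 1·(-44.0) + 4·(+0.0) + 4·(+0.0) = -44.0
Reactants: 1·(-30.0) + 1·(-39.7) = -69.7
ΔHrxn = (-44.0) − (-69.7) = 25.7 kcal/mol

ΔHrxn = 25.7 kcal/mol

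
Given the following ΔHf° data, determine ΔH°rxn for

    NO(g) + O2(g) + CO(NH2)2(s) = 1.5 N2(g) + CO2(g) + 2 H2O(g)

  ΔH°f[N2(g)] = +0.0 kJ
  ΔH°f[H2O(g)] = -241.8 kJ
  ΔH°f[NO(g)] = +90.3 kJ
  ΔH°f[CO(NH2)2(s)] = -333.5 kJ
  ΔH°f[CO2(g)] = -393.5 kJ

ΔH°rxn = -633.9 kJ

ΔH°rxn = Σ nΔHf°(products) − Σ nΔHf°(reactants).
Products: 3/2·(+0.0) + 1·(-393.5) + 2·(-241.8) = -877.1
Reactants: 1·(+90.3) + 1·(+0.0) + 1·(-333.5) = -243.2
ΔH°rxn = (-877.1) − (-243.2) = -633.9 kJ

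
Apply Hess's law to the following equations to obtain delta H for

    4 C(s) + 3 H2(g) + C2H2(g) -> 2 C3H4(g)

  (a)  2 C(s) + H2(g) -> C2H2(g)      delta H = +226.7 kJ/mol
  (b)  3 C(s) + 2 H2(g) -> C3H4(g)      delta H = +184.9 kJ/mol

delta H = 143.1 kJ/mol

(a) reversed (C2H2(g) must end up as a reactant): -226.7 kJ/mol
(b) × 2 (×2 to match 2 C3H4(g) in the target): (2)·(+184.9) = +369.8 kJ/mol
Since enthalpy is a state function, delta H = (-1)·(+226.7) + (2)·(+184.9) = 143.1 kJ/mol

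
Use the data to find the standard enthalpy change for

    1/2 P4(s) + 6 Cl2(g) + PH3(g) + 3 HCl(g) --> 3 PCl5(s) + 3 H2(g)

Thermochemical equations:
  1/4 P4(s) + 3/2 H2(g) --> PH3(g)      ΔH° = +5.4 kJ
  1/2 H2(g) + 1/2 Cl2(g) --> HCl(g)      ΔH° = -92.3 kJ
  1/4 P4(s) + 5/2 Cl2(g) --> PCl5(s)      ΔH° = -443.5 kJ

equation 1 reversed (reverse to put PH3(g) on the reactant side): -5.4 kJ
equation 2 reversed and × 3 (reverse to put HCl(g) on the reactant side; ×3 to match 3 HCl(g) in the target): (-3)·(-92.3) = +276.9 kJ
equation 3 × 3 (scale by 3 for the 3 PCl5(s)): (3)·(-443.5) = -1330.5 kJ
ΔH° = (-1)·(+5.4) + (-3)·(-92.3) + (3)·(-443.5) = -1059.0 kJ

ΔH° = -1059.0 kJ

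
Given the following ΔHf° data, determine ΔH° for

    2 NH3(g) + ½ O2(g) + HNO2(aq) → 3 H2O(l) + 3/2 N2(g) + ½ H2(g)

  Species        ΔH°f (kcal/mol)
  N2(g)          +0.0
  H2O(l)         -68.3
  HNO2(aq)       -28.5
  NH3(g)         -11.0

ΔH° = -154.4 kcal/mol

Products: 3·(-68.3) + 3/2·(+0.0) + 1/2·(+0.0) = -204.9
Reactants: 2·(-11.0) + 1/2·(+0.0) + 1·(-28.5) = -50.5
ΔH° = (-204.9) − (-50.5) = -154.4 kcal/mol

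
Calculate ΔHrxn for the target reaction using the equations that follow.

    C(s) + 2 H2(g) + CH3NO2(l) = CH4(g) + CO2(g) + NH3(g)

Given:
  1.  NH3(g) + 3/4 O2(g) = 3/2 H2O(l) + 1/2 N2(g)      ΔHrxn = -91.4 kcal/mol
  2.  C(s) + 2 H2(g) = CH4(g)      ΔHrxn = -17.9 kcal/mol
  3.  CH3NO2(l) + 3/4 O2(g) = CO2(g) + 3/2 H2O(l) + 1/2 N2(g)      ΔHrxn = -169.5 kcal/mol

eq. 1 reversed (NH3(g) must end up as a product): +91.4 kcal/mol
eq. 2 as written (CH4(g) already on the product side): -17.9 kcal/mol
eq. 3 as written (CH3NO2(l) already on the reactant side): -169.5 kcal/mol
Combining the equations, ΔHrxn = (+91.4) + (-17.9) + (-169.5) = -96.0 kcal/mol

ΔHrxn = -96.0 kcal/mol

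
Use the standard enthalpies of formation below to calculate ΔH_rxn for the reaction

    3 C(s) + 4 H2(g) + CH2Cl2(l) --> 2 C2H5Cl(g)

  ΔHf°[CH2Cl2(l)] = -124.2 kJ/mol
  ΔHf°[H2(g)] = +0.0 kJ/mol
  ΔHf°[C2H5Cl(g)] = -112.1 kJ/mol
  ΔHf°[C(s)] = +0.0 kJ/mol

Products: 2·(-112.1) = -224.2
Reactants: 3·(+0.0) + 4·(+0.0) + 1·(-124.2) = -124.2
ΔH_rxn = (-224.2) − (-124.2) = -100.0 kJ/mol

ΔH_rxn = -100.0 kJ/mol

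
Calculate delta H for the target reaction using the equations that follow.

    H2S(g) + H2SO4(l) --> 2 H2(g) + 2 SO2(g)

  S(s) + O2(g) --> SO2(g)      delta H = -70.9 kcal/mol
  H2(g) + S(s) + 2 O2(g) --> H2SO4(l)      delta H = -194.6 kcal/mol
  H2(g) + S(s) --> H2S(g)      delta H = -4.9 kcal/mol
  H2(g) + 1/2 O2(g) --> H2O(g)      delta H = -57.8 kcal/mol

delta H = 57.7 kcal/mol

equation 1 × 2: (2)·(-70.9) = -141.8 kcal/mol
equation 2 reversed: +194.6 kcal/mol
equation 3 reversed: +4.9 kcal/mol
equation 4: not needed.
Combining the equations, delta H = (2)·(-70.9) + (-1)·(-194.6) + (-1)·(-4.9) = 57.7 kcal/mol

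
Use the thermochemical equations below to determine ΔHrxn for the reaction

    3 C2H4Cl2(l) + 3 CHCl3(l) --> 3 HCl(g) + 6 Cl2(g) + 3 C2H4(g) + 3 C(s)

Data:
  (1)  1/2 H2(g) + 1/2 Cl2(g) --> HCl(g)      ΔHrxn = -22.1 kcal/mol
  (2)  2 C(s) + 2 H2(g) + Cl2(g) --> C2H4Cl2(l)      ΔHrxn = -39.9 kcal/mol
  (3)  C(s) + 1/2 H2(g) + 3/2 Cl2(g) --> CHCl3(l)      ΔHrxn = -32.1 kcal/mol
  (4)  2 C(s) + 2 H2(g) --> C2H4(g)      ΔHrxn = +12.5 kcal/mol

ΔHrxn = 187.2 kcal/mol

(1) × 3: (3)·(-22.1) = -66.3 kcal/mol
(2) reversed and × 3: (-3)·(-39.9) = +119.7 kcal/mol
(3) reversed and × 3: (-3)·(-32.1) = +96.3 kcal/mol
(4) × 3: (3)·(+12.5) = +37.5 kcal/mol
Combining the equations, ΔHrxn = (-66.3) + (+119.7) + (+96.3) + (+37.5) = 187.2 kcal/mol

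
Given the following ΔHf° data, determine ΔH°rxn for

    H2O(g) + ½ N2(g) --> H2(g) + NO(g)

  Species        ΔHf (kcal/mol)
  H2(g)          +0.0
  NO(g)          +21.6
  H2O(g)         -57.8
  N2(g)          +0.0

ΔH°rxn = 79.4 kcal/mol

ΔH°rxn = Σ nΔHf°(products) − Σ nΔHf°(reactants).
Products: 1·(+0.0) + 1·(+21.6) = +21.6
Reactants: 1·(-57.8) + 1/2·(+0.0) = -57.8
ΔH°rxn = (+21.6) − (-57.8) = 79.4 kcal/mol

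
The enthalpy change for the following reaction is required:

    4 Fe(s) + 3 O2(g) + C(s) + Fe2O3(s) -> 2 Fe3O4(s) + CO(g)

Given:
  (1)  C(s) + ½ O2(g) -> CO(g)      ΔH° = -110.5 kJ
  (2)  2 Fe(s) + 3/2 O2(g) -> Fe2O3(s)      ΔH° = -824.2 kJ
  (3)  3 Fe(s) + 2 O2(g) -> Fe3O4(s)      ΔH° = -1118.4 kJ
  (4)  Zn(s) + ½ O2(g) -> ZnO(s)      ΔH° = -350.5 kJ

ΔH° = -1523.1 kJ

(1) as written: -110.5 kJ
(2) reversed: +824.2 kJ
(3) × 2: (2)·(-1118.4) = -2236.8 kJ
(4): not needed.
ΔH° = (-110.5) + (+824.2) + (-2236.8) = -1523.1 kJ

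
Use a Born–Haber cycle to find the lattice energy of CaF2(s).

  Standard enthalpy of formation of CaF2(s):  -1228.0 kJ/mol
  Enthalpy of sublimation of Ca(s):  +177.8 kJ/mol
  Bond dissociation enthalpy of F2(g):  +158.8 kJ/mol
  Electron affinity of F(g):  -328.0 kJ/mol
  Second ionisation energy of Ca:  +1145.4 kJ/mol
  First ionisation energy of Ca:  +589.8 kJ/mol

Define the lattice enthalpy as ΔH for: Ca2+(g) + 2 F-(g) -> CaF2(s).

U = -2643.8 kJ/mol

ΔHf° = 1·ΔHsub + 1·(ΣIE) + 1·D(F2) + 2·EA + U
-1228.0 = 1·(+177.8) + 1·(+1735.2) + 1·(+158.8) + 2·(-328.0) + U
U = -1228.0 − (+1415.8) = -2643.8 kJ/mol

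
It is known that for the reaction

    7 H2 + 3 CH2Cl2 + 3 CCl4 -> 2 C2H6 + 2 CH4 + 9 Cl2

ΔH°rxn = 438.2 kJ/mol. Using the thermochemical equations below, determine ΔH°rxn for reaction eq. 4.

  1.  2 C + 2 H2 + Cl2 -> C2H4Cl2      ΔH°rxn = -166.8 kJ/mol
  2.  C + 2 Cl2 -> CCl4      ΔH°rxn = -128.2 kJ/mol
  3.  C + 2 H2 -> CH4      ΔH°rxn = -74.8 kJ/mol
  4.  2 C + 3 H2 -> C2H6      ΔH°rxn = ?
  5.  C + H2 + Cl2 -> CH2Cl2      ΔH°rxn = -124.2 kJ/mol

ΔH°rxn = -84.7 kJ/mol

eq. 1: not needed (C2H4Cl2 appears nowhere else).
eq. 2 reversed and × 3 (reverse to put CCl4 on the reactant side; ×3 to match 3 CCl4 in the target): (-3)·(-128.2) = +384.6 kJ/mol
eq. 3 × 2 (×2 to match 2 CH4 in the target): (2)·(-74.8) = -149.6 kJ/mol
eq. 4 × 2 (scale by 2 for the 2 C2H6): contributes 2·x
eq. 5 reversed and × 3 (reverse to put CH2Cl2 on the reactant side; ×3 to match 3 CH2Cl2 in the target): (-3)·(-124.2) = +372.6 kJ/mol
+438.2 = (+384.6) + (-149.6) + (+372.6) + 2·x
x = (+438.2 − (+607.6)) / (2) = -84.7 kJ/mol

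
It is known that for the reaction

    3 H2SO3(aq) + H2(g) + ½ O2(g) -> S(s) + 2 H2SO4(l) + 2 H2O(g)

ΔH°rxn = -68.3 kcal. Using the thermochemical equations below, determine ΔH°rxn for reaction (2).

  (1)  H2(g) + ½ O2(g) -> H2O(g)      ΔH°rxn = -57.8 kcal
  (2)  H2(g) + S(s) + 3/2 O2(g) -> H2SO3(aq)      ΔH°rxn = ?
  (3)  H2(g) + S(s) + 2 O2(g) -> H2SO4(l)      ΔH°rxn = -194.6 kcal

(1) × 2 (scale by 2 for the 2 H2O(g)): (2)·(-57.8) = -115.6 kcal
(2) reversed and × 3 (reverse to put H2SO3(aq) on the reactant side; scale by 3 for the 3 H2SO3(aq)): contributes −3·x
(3) × 2 (scale by 2 for the 2 H2SO4(l)): (2)·(-194.6) = -389.2 kcal
-68.3 = (-115.6) + (-389.2) − 3·x
x = (-68.3 − (-504.8)) / (-3) = -145.5 kcal

ΔH°rxn = -145.5 kcal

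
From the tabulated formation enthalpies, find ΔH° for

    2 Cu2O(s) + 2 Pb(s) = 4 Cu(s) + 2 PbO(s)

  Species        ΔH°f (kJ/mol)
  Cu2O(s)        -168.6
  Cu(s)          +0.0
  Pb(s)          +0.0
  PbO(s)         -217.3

Products: 4·(+0.0) + 2·(-217.3) = -434.6
Reactants: 2·(-168.6) + 2·(+0.0) = -337.2
ΔH° = (-434.6) − (-337.2) = -97.4 kJ/mol

ΔH° = -97.4 kJ/mol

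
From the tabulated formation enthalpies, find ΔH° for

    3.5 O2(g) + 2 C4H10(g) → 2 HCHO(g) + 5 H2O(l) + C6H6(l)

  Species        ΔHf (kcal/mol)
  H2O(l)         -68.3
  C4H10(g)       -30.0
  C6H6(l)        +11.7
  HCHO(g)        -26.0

ΔH°rxn = Σ nΔHf°(products) − Σ nΔHf°(reactants).
Products: 2·(-26.0) + 5·(-68.3) + 1·(+11.7) = -381.8
Reactants: 7/2·(+0.0) + 2·(-30.0) = -60.0
ΔH° = (-381.8) − (-60.0) = -321.8 kcal/mol

ΔH° = -321.8 kcal/mol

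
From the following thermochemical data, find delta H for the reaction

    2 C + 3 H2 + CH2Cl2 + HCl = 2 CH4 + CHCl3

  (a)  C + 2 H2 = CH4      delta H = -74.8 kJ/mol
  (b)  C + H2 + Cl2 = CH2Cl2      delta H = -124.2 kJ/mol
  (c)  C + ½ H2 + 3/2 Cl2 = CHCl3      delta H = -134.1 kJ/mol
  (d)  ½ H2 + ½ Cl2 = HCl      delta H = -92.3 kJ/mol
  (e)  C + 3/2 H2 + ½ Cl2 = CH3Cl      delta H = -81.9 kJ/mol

delta H = -67.2 kJ/mol

(a) × 2 (×2 to match 2 CH4 in the target): (2)·(-74.8) = -149.6 kJ/mol
(b) reversed (CH2Cl2 must end up as a reactant): +124.2 kJ/mol
(c) as written (CHCl3 already on the product side): -134.1 kJ/mol
(d) reversed (reverse to put HCl on the reactant side): +92.3 kJ/mol
(e): not needed (CH3Cl appears nowhere else).
Summing the manipulated equations, delta H = (-149.6) + (+124.2) + (-134.1) + (+92.3) = -67.2 kJ/mol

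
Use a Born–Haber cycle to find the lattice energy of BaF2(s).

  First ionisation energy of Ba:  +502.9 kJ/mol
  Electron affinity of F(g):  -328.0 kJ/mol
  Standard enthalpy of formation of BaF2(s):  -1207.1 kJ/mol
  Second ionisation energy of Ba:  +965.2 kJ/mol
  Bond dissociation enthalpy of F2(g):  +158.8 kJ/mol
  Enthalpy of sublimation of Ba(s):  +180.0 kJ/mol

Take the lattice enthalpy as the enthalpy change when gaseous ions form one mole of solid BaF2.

ΔHf° = 1·ΔHsub + 1·(ΣIE) + 1·D(F2) + 2·EA + U
-1207.1 = 1·(+180.0) + 1·(+1468.1) + 1·(+158.8) + 2·(-328.0) + U
U = -1207.1 − (+1150.9) = -2358.0 kJ/mol

U = -2358.0 kJ/mol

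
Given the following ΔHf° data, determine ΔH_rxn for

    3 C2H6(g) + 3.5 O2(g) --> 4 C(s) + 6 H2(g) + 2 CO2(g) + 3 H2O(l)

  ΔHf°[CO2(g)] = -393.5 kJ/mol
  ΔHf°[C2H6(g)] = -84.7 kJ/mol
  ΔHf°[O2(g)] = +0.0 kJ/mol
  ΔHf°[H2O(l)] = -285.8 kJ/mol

ΔH_rxn = -1390.3 kJ/mol

ΔH°rxn = Σ nΔHf°(products) − Σ nΔHf°(reactants).
Products: 4·(+0.0) + 6·(+0.0) + 2·(-393.5) + 3·(-285.8) = -1644.4
Reactants: 3·(-84.7) + 7/2·(+0.0) = -254.1
ΔH_rxn = (-1644.4) − (-254.1) = -1390.3 kJ/mol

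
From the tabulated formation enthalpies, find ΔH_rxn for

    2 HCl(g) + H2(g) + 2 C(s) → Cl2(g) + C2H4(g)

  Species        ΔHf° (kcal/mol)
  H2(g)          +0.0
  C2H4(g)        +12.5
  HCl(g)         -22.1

ΔH_rxn = 56.7 kcal/mol

ΔH°rxn = Σ nΔHf°(products) − Σ nΔHf°(reactants).
Products: 1·(+0.0) + 1·(+12.5) = +12.5
Reactants: 2·(-22.1) + 1·(+0.0) + 2·(+0.0) = -44.2
ΔH_rxn = (+12.5) − (-44.2) = 56.7 kcal/mol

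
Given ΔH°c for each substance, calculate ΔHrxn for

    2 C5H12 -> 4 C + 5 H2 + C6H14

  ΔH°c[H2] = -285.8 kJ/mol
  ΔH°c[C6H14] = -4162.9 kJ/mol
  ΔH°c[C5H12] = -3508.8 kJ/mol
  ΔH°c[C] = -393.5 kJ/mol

ΔHrxn = 148.3 kJ/mol

With combustion enthalpies, reactants minus products:
= [2·(-3508.8)] − [4·(-393.5) + 5·(-285.8) + 1·(-4162.9)]
= 148.3 kJ/mol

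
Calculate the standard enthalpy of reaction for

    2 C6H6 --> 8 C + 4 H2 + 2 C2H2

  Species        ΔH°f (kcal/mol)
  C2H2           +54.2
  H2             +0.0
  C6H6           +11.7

Products: 8·(+0.0) + 4·(+0.0) + 2·(+54.2) = +108.4
Reactants: 2·(+11.7) = +23.4
ΔH°rxn = (+108.4) − (+23.4) = 85.0 kcal/mol

ΔH°rxn = 85.0 kcal/mol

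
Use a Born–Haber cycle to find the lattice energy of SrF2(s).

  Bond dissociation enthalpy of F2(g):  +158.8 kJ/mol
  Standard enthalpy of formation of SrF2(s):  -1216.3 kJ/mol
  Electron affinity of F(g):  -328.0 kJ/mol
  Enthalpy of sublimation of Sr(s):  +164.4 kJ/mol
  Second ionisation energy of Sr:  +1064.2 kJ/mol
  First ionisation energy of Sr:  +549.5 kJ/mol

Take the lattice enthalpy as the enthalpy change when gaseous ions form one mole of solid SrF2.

ΔHf° = 1·ΔHsub + 1·(ΣIE) + 1·D(F2) + 2·EA + U
-1216.3 = 1·(+164.4) + 1·(+1613.7) + 1·(+158.8) + 2·(-328.0) + U
U = -1216.3 − (+1280.9) = -2497.2 kJ/mol

U = -2497.2 kJ/mol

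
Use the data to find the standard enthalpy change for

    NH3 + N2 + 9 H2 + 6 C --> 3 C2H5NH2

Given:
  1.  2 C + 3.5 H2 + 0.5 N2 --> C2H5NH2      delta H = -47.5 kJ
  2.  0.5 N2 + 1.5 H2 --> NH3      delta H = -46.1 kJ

eq. 1 × 3: (3)·(-47.5) = -142.5 kJ
eq. 2 reversed: +46.1 kJ
By Hess's law, delta H = (-142.5) + (+46.1) = -96.4 kJ

delta H = -96.4 kJ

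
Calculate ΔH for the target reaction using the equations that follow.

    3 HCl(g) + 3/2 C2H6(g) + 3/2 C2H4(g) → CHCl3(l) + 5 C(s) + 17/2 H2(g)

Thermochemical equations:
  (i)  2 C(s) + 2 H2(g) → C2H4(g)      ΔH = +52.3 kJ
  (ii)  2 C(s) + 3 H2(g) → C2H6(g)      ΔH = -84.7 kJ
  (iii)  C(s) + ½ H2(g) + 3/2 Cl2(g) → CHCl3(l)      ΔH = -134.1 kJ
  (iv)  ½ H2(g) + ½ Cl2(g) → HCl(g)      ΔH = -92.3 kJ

ΔH = 191.4 kJ

(i) reversed and × 3/2: (-3/2)·(+52.3) = -78.45 kJ
(ii) reversed and × 3/2: (-3/2)·(-84.7) = +127.05 kJ
(iii) as written: -134.1 kJ
(iv) reversed and × 3: (-3)·(-92.3) = +276.9 kJ
By Hess's law, ΔH = (-78.45) + (+127.05) + (-134.1) + (+276.9) = 191.4 kJ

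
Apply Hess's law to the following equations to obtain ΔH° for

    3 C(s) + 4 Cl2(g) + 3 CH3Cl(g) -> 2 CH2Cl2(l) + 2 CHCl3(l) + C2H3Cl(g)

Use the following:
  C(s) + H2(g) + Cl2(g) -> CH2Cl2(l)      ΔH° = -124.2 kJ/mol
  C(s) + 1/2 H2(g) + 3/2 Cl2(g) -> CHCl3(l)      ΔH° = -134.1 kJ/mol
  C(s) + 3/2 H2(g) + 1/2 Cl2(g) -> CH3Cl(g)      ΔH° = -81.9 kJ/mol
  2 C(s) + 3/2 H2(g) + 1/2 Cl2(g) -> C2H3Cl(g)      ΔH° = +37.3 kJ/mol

equation 1 × 2: (2)·(-124.2) = -248.4 kJ/mol
equation 2 × 2: (2)·(-134.1) = -268.2 kJ/mol
equation 3 reversed and × 3: (-3)·(-81.9) = +245.7 kJ/mol
equation 4 as written: +37.3 kJ/mol
ΔH° = (-248.4) + (-268.2) + (+245.7) + (+37.3) = -233.6 kJ/mol

ΔH° = -233.6 kJ/mol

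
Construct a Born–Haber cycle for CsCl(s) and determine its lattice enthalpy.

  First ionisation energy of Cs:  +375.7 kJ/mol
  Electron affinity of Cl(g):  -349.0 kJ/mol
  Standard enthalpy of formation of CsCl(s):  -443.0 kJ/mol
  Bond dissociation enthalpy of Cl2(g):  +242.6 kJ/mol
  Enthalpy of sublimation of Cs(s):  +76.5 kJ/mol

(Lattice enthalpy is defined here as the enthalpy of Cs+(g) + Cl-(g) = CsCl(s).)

U = -667.5 kJ/mol

ΔHf° = 1·ΔHsub + 1·(ΣIE) + 1/2·D(Cl2) + 1·EA + U
-443.0 = 1·(+76.5) + 1·(+375.7) + 1/2·(+242.6) + 1·(-349.0) + U
U = -443.0 − (+224.5) = -667.5 kJ/mol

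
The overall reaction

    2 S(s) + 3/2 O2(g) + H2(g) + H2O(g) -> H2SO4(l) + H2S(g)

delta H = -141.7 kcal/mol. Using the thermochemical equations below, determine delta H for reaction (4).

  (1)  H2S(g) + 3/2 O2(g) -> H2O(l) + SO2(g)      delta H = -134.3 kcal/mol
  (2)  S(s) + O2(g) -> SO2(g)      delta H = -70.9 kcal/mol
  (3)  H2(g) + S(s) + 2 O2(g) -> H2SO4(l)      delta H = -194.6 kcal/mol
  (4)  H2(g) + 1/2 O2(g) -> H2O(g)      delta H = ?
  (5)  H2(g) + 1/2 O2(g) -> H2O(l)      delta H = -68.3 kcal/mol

delta H = -57.8 kcal/mol

(1) reversed (reverse to put H2S(g) on the product side): +134.3 kcal/mol
(2) as written: -70.9 kcal/mol
(3) as written (H2SO4(l) already on the product side): -194.6 kcal/mol
(4) reversed (reverse to put H2O(g) on the reactant side): contributes −x
(5) as written: -68.3 kcal/mol
-141.7 = (+134.3) + (-70.9) + (-194.6) + (-68.3) − x
x = (-141.7 − (-199.5)) / (-1) = -57.8 kcal/mol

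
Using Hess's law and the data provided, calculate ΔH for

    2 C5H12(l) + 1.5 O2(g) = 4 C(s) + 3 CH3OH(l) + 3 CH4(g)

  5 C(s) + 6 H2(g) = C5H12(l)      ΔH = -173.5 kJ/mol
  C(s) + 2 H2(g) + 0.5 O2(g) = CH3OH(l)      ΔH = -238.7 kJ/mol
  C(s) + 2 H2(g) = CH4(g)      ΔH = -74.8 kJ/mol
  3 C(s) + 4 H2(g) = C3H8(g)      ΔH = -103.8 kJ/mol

equation 1 reversed and × 2: (-2)·(-173.5) = +347.0 kJ/mol
equation 2 × 3: (3)·(-238.7) = -716.1 kJ/mol
equation 3 × 3: (3)·(-74.8) = -224.4 kJ/mol
equation 4: not needed.
ΔH = (+347.0) + (-716.1) + (-224.4) = -593.5 kJ/mol

ΔH = -593.5 kJ/mol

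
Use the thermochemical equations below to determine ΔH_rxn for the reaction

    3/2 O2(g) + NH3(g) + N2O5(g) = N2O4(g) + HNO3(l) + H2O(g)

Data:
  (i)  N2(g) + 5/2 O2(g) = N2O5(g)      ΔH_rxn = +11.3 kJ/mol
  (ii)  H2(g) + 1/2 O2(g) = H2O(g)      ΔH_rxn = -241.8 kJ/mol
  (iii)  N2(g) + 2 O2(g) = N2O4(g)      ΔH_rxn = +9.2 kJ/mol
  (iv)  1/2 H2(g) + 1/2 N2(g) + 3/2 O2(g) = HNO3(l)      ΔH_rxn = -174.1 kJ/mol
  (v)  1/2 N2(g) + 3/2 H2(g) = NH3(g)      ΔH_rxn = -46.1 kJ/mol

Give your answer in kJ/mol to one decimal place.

ΔH_rxn = -371.9 kJ/mol

(i) reversed: -11.3 kJ/mol
(ii) as written: -241.8 kJ/mol
(iii) as written: +9.2 kJ/mol
(iv) as written: -174.1 kJ/mol
(v) reversed: +46.1 kJ/mol
ΔH_rxn = (-1)·(+11.3) + (1)·(-241.8) + (1)·(+9.2) + (1)·(-174.1) + (-1)·(-46.1) = -371.9 kJ/mol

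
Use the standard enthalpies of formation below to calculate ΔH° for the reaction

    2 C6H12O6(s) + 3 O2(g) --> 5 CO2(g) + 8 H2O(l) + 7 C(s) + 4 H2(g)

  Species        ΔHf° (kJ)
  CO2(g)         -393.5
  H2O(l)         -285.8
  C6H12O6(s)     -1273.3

ΔH° = -1707.3 kJ

Products: 5·(-393.5) + 8·(-285.8) + 7·(+0.0) + 4·(+0.0) = -4253.9
Reactants: 2·(-1273.3) + 3·(+0.0) = -2546.6
ΔH° = (-4253.9) − (-2546.6) = -1707.3 kJ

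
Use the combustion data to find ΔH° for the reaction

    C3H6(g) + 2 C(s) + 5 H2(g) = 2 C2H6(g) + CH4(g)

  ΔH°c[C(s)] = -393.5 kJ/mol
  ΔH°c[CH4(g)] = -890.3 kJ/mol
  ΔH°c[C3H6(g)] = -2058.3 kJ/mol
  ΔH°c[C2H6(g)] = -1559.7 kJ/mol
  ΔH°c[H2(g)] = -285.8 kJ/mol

ΔH° = -264.6 kJ/mol

With combustion enthalpies, reactants minus products:
= [1·(-2058.3) + 2·(-393.5) + 5·(-285.8)] − [2·(-1559.7) + 1·(-890.3)]
= -264.6 kJ/mol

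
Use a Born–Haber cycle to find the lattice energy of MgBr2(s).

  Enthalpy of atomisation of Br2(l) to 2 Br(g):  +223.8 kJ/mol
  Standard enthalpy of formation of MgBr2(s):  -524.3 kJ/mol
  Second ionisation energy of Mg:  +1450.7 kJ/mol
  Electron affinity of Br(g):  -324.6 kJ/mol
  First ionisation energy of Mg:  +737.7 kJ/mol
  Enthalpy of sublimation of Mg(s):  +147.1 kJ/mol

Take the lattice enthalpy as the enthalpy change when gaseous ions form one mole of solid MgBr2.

U = -2434.4 kJ/mol

ΔHf° = 1·ΔHsub + 1·(ΣIE) + 1·D(Br2) + 2·EA + U
-524.3 = 1·(+147.1) + 1·(+2188.4) + 1·(+223.8) + 2·(-324.6) + U
U = -524.3 − (+1910.1) = -2434.4 kJ/mol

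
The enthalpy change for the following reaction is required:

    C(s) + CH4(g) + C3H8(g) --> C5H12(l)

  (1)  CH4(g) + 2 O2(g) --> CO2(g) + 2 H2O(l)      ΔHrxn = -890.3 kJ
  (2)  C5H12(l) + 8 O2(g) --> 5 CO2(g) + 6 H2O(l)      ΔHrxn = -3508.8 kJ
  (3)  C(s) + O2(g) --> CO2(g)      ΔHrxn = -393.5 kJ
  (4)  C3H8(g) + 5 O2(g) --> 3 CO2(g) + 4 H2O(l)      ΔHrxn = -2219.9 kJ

ΔHrxn = 5.1 kJ

(1) as written (CH4(g) already on the reactant side): -890.3 kJ
(2) reversed (reverse to put C5H12(l) on the product side): +3508.8 kJ
(3) as written (C(s) already on the reactant side): -393.5 kJ
(4) as written (C3H8(g) already on the reactant side): -2219.9 kJ
By Hess's law, ΔHrxn = (-890.3) + (+3508.8) + (-393.5) + (-2219.9) = 5.1 kJ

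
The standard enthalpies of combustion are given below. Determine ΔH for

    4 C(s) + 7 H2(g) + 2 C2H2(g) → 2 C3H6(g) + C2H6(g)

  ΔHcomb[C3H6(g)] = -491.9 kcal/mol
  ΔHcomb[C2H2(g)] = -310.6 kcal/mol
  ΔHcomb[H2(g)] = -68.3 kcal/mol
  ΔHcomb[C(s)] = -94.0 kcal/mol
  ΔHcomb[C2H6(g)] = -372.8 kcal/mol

With combustion enthalpies, reactants minus products:
= [4·(-94.0) + 7·(-68.3) + 2·(-310.6)] − [2·(-491.9) + 1·(-372.8)]
= -118.7 kcal/mol

ΔH = -118.7 kcal/mol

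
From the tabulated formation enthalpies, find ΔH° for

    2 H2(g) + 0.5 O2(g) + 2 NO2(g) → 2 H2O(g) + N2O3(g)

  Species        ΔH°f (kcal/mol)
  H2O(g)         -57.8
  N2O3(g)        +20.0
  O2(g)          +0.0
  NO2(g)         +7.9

ΔH° = -111.4 kcal/mol

Products: 2·(-57.8) + 1·(+20.0) = -95.6
Reactants: 2·(+0.0) + 1/2·(+0.0) + 2·(+7.9) = +15.8
ΔH° = (-95.6) − (+15.8) = -111.4 kcal/mol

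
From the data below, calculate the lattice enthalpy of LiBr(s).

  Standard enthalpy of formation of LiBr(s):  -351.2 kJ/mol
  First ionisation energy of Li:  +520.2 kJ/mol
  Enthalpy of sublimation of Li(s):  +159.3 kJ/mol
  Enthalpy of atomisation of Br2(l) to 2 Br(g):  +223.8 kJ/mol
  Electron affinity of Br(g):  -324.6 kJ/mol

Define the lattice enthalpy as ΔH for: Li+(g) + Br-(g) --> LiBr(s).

ΔHf° = 1·ΔHsub + 1·(ΣIE) + 1/2·D(Br2) + 1·EA + U
-351.2 = 1·(+159.3) + 1·(+520.2) + 1/2·(+223.8) + 1·(-324.6) + U
U = -351.2 − (+466.8) = -818.0 kJ/mol

U = -818.0 kJ/mol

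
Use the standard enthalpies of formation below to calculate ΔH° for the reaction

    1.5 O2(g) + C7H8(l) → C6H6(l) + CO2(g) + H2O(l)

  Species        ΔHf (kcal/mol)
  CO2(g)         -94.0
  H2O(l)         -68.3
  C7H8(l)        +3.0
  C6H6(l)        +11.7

ΔH° = -153.6 kcal/mol

Products: 1·(+11.7) + 1·(-94.0) + 1·(-68.3) = -150.6
Reactants: 3/2·(+0.0) + 1·(+3.0) = +3.0
ΔH° = (-150.6) − (+3.0) = -153.6 kcal/mol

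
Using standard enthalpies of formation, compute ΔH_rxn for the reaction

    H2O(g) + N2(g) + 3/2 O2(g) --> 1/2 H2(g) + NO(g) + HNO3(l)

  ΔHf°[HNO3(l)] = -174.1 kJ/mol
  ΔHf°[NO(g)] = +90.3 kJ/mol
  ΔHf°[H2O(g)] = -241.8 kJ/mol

Products: 1/2·(+0.0) + 1·(+90.3) + 1·(-174.1) = -83.8
Reactants: 1·(-241.8) + 1·(+0.0) + 3/2·(+0.0) = -241.8
ΔH_rxn = (-83.8) − (-241.8) = 158.0 kJ/mol

ΔH_rxn = 158.0 kJ/mol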